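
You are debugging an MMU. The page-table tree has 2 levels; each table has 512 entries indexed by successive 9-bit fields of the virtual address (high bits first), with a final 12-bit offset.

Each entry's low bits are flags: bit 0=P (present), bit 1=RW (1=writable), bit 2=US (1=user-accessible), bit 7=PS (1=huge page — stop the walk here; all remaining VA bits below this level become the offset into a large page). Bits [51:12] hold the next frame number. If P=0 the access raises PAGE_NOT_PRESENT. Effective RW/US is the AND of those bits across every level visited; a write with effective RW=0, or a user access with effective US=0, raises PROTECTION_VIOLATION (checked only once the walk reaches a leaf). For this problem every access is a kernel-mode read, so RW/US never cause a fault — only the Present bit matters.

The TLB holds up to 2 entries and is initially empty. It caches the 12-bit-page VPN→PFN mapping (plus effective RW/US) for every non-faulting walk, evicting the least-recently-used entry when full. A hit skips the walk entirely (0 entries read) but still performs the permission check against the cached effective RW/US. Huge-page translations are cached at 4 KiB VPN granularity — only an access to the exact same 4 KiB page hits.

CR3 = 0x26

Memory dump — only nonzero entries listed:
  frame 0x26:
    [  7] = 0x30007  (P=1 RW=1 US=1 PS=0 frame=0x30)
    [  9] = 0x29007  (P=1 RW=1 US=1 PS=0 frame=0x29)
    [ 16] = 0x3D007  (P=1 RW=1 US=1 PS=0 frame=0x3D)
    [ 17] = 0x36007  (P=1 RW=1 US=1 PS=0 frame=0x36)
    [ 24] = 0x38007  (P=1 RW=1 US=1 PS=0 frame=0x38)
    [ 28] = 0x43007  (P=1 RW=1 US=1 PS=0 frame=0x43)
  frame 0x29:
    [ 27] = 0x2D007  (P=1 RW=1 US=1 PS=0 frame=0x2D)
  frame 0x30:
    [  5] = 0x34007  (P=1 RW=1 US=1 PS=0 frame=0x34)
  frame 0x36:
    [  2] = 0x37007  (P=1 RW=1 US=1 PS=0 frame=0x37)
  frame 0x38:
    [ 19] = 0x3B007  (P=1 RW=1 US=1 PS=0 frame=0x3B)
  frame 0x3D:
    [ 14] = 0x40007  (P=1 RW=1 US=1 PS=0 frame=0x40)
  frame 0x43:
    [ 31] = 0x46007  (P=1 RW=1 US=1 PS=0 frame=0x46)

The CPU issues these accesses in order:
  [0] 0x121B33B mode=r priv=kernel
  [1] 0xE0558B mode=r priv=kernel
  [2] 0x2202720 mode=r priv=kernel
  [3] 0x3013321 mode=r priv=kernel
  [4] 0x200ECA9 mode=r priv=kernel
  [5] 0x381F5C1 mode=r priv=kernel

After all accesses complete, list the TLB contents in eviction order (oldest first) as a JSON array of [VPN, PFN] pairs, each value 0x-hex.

Trace:
#0 VA=0x121B33B (r,kernel):
  lvl0: tbl 0x26, slot 9 ⇒ 0x29007 (P1/RW1/US1/PS0)
  lvl1: tbl 0x29, slot 27 ⇒ 0x2D007 (P1/RW1/US1/PS0)
  ⇒ phys 0x2D33B  [2 reads]
#1 VA=0xE0558B (r,kernel):
  lvl0: tbl 0x26, slot 7 ⇒ 0x30007 (P1/RW1/US1/PS0)
  lvl1: tbl 0x30, slot 5 ⇒ 0x34007 (P1/RW1/US1/PS0)
  ⇒ phys 0x3458B  [2 reads]
#2 VA=0x2202720 (r,kernel):
  lvl0: tbl 0x26, slot 17 ⇒ 0x36007 (P1/RW1/US1/PS0)
  lvl1: tbl 0x36, slot 2 ⇒ 0x37007 (P1/RW1/US1/PS0)
  ⇒ phys 0x37720  [2 reads]
#3 VA=0x3013321 (r,kernel):
  lvl0: tbl 0x26, slot 24 ⇒ 0x38007 (P1/RW1/US1/PS0)
  lvl1: tbl 0x38, slot 19 ⇒ 0x3B007 (P1/RW1/US1/PS0)
  ⇒ phys 0x3B321  [2 reads]
#4 VA=0x200ECA9 (r,kernel):
  lvl0: tbl 0x26, slot 16 ⇒ 0x3D007 (P1/RW1/US1/PS0)
  lvl1: tbl 0x3D, slot 14 ⇒ 0x40007 (P1/RW1/US1/PS0)
  ⇒ phys 0x40CA9  [2 reads]
#5 VA=0x381F5C1 (r,kernel):
  lvl0: tbl 0x26, slot 28 ⇒ 0x43007 (P1/RW1/US1/PS0)
  lvl1: tbl 0x43, slot 31 ⇒ 0x46007 (P1/RW1/US1/PS0)
  ⇒ phys 0x465C1  [2 reads]

TLB: [["0x200E", "0x40"], ["0x381F", "0x46"]]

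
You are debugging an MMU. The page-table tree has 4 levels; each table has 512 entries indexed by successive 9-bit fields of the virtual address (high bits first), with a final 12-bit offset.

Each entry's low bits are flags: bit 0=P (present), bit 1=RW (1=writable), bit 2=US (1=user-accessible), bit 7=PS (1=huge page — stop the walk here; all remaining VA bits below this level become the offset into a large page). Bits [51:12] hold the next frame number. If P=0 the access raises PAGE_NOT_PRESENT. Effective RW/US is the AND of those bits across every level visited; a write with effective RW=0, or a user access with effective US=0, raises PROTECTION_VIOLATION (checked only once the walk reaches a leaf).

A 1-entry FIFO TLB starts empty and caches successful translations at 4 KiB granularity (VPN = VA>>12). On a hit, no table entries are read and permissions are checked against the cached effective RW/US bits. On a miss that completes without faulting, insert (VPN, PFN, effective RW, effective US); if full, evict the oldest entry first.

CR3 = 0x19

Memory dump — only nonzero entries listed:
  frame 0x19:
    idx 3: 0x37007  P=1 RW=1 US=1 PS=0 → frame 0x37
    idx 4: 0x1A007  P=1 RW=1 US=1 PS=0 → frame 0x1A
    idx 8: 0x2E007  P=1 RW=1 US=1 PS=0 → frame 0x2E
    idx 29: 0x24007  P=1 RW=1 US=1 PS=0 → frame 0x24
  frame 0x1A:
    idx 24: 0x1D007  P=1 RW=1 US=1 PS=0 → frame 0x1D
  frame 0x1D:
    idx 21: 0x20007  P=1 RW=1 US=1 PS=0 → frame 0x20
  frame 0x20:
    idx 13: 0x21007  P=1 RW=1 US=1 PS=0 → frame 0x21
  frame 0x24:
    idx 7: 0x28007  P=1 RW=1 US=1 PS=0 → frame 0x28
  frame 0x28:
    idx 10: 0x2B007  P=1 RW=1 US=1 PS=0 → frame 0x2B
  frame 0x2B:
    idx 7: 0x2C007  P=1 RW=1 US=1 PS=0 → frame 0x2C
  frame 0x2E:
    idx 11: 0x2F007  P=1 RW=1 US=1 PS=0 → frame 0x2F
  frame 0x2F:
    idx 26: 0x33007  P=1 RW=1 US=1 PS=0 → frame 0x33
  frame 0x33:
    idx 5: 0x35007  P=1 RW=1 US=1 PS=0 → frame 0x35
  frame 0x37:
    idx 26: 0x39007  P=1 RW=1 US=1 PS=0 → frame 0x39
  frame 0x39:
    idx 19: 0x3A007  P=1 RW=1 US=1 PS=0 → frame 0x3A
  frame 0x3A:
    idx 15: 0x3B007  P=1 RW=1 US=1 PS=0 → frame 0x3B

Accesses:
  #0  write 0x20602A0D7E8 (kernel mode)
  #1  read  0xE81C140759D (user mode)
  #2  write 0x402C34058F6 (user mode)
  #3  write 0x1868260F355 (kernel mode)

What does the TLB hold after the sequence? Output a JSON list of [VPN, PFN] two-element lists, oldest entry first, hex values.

Trace:
#0 VA=0x20602A0D7E8 (w,kernel):
  L0: frame=0x19 idx=4 entry=0x1A007 [P=1 RW=1 US=1 PS=0]
  L1: frame=0x1A idx=24 entry=0x1D007 [P=1 RW=1 US=1 PS=0]
  L2: frame=0x1D idx=21 entry=0x20007 [P=1 RW=1 US=1 PS=0]
  L3: frame=0x20 idx=13 entry=0x21007 [P=1 RW=1 US=1 PS=0]
  ⇒ phys 0x217E8  [4 reads]
#1 VA=0xE81C140759D (r,user):
  L0: frame=0x19 idx=29 entry=0x24007 [P=1 RW=1 US=1 PS=0]
  L1: frame=0x24 idx=7 entry=0x28007 [P=1 RW=1 US=1 PS=0]
  L2: frame=0x28 idx=10 entry=0x2B007 [P=1 RW=1 US=1 PS=0]
  L3: frame=0x2B idx=7 entry=0x2C007 [P=1 RW=1 US=1 PS=0]
  ⇒ phys 0x2C59D  [4 reads]
#2 VA=0x402C34058F6 (w,user):
  L0: frame=0x19 idx=8 entry=0x2E007 [P=1 RW=1 US=1 PS=0]
  L1: frame=0x2E idx=11 entry=0x2F007 [P=1 RW=1 US=1 PS=0]
  L2: frame=0x2F idx=26 entry=0x33007 [P=1 RW=1 US=1 PS=0]
  L3: frame=0x33 idx=5 entry=0x35007 [P=1 RW=1 US=1 PS=0]
  ⇒ phys 0x358F6  [4 reads]
#3 VA=0x1868260F355 (w,kernel):
  L0: frame=0x19 idx=3 entry=0x37007 [P=1 RW=1 US=1 PS=0]
  L1: frame=0x37 idx=26 entry=0x39007 [P=1 RW=1 US=1 PS=0]
  L2: frame=0x39 idx=19 entry=0x3A007 [P=1 RW=1 US=1 PS=0]
  L3: frame=0x3A idx=15 entry=0x3B007 [P=1 RW=1 US=1 PS=0]
  ⇒ phys 0x3B355  [4 reads]

TLB: [["0x1868260F", "0x3B"]]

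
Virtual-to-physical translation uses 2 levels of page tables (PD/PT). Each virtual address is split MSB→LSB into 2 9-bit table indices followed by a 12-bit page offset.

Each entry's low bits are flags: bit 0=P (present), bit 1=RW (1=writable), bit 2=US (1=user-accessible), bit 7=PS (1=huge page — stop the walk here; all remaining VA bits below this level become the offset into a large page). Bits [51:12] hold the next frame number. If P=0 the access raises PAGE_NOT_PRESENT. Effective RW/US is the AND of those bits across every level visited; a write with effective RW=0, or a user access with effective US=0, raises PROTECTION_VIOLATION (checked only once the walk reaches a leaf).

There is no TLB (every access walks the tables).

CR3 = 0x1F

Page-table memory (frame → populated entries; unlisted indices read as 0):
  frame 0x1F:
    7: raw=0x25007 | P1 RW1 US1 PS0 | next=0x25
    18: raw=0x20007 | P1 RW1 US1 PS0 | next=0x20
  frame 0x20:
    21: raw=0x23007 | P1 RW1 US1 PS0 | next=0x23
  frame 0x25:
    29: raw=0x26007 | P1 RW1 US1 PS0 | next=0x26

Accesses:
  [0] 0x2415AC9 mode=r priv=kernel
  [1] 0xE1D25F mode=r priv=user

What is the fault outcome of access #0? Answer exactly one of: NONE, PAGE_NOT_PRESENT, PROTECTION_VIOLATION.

Walk each access:
#0 VA=0x2415AC9 (r,kernel):
  L0: frame=0x1F idx=18 entry=0x20007 [P=1 RW=1 US=1 PS=0]
  L1: frame=0x20 idx=21 entry=0x23007 [P=1 RW=1 US=1 PS=0]
  ⇒ phys 0x23AC9  [2 reads]
#1 VA=0xE1D25F (r,user):
  L0: frame=0x1F idx=7 entry=0x25007 [P=1 RW=1 US=1 PS=0]
  L1: frame=0x25 idx=29 entry=0x26007 [P=1 RW=1 US=1 PS=0]
  ⇒ phys 0x2625F  [2 reads]

Access #0 fault: NONE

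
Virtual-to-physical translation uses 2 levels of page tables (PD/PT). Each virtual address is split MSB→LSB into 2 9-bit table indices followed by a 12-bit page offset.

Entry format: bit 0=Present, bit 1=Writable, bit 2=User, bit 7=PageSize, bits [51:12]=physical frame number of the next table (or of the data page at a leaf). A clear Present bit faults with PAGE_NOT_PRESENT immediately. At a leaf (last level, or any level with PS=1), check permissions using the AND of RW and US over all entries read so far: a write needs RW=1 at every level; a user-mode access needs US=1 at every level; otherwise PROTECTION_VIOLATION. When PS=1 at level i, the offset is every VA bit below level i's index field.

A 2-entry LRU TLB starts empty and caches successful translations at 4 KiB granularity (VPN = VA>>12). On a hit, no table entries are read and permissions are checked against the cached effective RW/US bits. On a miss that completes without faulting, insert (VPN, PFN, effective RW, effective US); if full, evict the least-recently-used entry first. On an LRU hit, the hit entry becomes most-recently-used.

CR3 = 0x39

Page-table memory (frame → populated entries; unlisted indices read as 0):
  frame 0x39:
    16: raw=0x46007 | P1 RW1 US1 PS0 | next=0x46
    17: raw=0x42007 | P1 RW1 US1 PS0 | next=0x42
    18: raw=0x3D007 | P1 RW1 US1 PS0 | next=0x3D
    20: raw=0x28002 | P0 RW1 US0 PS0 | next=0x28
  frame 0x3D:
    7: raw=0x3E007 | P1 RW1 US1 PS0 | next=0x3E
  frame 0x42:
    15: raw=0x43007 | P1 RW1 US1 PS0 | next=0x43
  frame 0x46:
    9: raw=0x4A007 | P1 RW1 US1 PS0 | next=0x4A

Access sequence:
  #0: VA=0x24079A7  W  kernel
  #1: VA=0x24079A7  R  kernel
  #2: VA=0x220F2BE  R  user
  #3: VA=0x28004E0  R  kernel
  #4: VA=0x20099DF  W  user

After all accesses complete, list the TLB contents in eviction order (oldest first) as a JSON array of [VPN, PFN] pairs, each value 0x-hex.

Trace:
#0 VA=0x24079A7 (w,kernel):
  L0 @0x39[18] → 0x3D007  P=1,RW=1,US=1,PS=0
  L1 @0x3D[7] → 0x3E007  P=1,RW=1,US=1,PS=0
  → PA=0x3E9A7  (2 entries read)
#1 VA=0x24079A7 (r,kernel):
  TLB hit vpn=0x2407 → PA=0x3E9A7
#2 VA=0x220F2BE (r,user):
  L0 @0x39[17] → 0x42007  P=1,RW=1,US=1,PS=0
  L1 @0x42[15] → 0x43007  P=1,RW=1,US=1,PS=0
  → PA=0x432BE  (2 entries read)
#3 VA=0x28004E0 (r,kernel):
  L0 @0x39[20] → 0x28002  P=0,RW=1,US=0,PS=0
  ✗ PAGE_NOT_PRESENT  [1 reads]
#4 VA=0x20099DF (w,user):
  L0 @0x39[16] → 0x46007  P=1,RW=1,US=1,PS=0
  L1 @0x46[9] → 0x4A007  P=1,RW=1,US=1,PS=0
  → PA=0x4A9DF  (2 entries read)

TLB: [["0x220F", "0x43"], ["0x2009", "0x4A"]]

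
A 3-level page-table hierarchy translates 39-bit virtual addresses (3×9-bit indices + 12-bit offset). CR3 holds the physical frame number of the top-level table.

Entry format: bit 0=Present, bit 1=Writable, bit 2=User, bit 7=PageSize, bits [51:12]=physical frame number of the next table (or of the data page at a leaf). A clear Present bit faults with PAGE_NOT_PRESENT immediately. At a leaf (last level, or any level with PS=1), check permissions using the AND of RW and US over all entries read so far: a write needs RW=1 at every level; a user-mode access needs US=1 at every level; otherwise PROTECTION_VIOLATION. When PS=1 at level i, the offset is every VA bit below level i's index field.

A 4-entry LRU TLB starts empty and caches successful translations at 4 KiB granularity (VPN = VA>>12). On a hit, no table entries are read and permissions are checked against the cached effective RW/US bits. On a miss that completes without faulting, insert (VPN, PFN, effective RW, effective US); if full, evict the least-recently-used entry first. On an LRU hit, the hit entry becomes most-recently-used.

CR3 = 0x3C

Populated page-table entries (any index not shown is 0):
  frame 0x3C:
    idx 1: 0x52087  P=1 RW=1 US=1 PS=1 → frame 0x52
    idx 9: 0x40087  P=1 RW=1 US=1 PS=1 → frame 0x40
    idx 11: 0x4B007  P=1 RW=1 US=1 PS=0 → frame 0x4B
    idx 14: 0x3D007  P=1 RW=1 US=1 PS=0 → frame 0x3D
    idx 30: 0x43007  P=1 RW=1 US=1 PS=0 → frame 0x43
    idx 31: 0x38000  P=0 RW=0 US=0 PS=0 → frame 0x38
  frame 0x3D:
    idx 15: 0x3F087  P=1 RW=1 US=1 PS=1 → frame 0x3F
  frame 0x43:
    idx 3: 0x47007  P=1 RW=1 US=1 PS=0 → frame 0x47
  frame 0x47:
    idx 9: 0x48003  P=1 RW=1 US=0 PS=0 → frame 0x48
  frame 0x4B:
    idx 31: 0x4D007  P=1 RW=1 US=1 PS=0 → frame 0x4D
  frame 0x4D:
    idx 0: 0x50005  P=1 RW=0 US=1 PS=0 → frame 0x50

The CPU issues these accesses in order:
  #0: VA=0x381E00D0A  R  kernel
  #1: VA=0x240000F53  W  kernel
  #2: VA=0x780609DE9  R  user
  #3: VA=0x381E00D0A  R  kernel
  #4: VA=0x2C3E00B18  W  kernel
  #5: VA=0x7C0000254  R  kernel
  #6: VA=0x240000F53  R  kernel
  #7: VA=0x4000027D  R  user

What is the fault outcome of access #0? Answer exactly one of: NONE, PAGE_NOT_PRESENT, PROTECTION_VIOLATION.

Per-access translation:
#0 VA=0x381E00D0A (r,kernel):
  L0 @0x3C[14] → 0x3D007  P=1,RW=1,US=1,PS=0
  L1 @0x3D[15] → 0x3F087  P=1,RW=1,US=1,PS=1
  → PA=0x3FD0A (huge @L1)  (2 entries read)
#1 VA=0x240000F53 (w,kernel):
  L0 @0x3C[9] → 0x40087  P=1,RW=1,US=1,PS=1
  → PA=0x40F53 (huge @L0)  (1 entries read)
#2 VA=0x780609DE9 (r,user):
  L0 @0x3C[30] → 0x43007  P=1,RW=1,US=1,PS=0
  L1 @0x43[3] → 0x47007  P=1,RW=1,US=1,PS=0
  L2 @0x47[9] → 0x48003  P=1,RW=1,US=0,PS=0
  → PROTECTION_VIOLATION  (3 entries read)
#3 VA=0x381E00D0A (r,kernel):
  TLB hit vpn=0x381E00 → PA=0x3FD0A
#4 VA=0x2C3E00B18 (w,kernel):
  L0 @0x3C[11] → 0x4B007  P=1,RW=1,US=1,PS=0
  L1 @0x4B[31] → 0x4D007  P=1,RW=1,US=1,PS=0
  L2 @0x4D[0] → 0x50005  P=1,RW=0,US=1,PS=0
  → PROTECTION_VIOLATION  (3 entries read)
#5 VA=0x7C0000254 (r,kernel):
  L0 @0x3C[31] → 0x38000  P=0,RW=0,US=0,PS=0
  → PAGE_NOT_PRESENT  (1 entries read)
#6 VA=0x240000F53 (r,kernel):
  TLB hit vpn=0x240000 → PA=0x40F53
#7 VA=0x4000027D (r,user):
  L0 @0x3C[1] → 0x52087  P=1,RW=1,US=1,PS=1
  → PA=0x5227D (huge @L0)  (1 entries read)

Access #0 fault: NONE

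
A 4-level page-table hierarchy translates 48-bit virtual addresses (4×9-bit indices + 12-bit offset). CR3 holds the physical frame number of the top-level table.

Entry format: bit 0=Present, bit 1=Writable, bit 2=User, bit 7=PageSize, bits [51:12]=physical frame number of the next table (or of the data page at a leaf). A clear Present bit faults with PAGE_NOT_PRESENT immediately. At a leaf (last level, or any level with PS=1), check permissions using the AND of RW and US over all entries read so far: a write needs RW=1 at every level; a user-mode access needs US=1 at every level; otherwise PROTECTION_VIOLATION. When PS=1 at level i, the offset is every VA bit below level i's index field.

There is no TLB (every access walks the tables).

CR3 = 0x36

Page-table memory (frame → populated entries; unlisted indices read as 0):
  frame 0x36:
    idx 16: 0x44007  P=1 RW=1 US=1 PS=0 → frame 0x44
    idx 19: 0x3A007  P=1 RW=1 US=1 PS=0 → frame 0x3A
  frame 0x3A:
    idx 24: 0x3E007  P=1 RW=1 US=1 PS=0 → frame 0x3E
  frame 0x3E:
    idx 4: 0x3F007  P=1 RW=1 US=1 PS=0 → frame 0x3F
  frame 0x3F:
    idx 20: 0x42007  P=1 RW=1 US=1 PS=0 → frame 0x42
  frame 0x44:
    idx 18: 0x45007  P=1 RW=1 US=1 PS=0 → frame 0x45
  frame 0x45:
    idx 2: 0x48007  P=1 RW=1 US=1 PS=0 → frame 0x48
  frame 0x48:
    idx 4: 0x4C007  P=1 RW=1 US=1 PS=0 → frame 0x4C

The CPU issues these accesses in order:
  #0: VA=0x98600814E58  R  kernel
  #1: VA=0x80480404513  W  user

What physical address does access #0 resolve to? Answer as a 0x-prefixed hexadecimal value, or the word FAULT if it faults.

Per-access translation:
#0 VA=0x98600814E58 (r,kernel):
  [0] read 0x36 idx=19: raw=0x3A007 flags P=1 W=1 U=1 S=0
  [1] read 0x3A idx=24: raw=0x3E007 flags P=1 W=1 U=1 S=0
  [2] read 0x3E idx=4: raw=0x3F007 flags P=1 W=1 U=1 S=0
  [3] read 0x3F idx=20: raw=0x42007 flags P=1 W=1 U=1 S=0
  ✓ 0x42E58  — 4 lookups
#1 VA=0x80480404513 (w,user):
  [0] read 0x36 idx=16: raw=0x44007 flags P=1 W=1 U=1 S=0
  [1] read 0x44 idx=18: raw=0x45007 flags P=1 W=1 U=1 S=0
  [2] read 0x45 idx=2: raw=0x48007 flags P=1 W=1 U=1 S=0
  [3] read 0x48 idx=4: raw=0x4C007 flags P=1 W=1 U=1 S=0
  ✓ 0x4C513  — 4 lookups

Access #0 PA: 0x42E58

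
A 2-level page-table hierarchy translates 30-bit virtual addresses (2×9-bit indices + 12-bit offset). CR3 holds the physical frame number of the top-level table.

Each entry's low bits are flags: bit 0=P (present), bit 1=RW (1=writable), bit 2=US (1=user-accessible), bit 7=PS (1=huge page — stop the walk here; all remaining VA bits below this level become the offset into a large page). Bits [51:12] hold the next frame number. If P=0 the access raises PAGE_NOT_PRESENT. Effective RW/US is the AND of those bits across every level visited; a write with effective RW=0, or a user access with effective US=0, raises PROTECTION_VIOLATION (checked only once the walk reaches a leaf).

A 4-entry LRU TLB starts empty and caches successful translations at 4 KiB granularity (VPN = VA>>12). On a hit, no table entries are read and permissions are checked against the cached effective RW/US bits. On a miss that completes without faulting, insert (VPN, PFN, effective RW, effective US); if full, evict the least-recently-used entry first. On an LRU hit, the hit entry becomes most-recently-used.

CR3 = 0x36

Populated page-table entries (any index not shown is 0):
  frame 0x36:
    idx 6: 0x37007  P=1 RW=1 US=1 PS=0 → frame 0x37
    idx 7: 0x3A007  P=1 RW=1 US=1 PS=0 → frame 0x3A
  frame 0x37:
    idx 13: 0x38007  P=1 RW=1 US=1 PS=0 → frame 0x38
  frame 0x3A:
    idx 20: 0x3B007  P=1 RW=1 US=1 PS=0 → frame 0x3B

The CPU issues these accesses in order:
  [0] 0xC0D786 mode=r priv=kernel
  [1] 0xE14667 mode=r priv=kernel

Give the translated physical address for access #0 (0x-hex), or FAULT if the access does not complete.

Trace:
#0 VA=0xC0D786 (r,kernel):
  lvl0: tbl 0x36, slot 6 ⇒ 0x37007 (P1/RW1/US1/PS0)
  lvl1: tbl 0x37, slot 13 ⇒ 0x38007 (P1/RW1/US1/PS0)
  → PA=0x38786  (2 entries read)
#1 VA=0xE14667 (r,kernel):
  lvl0: tbl 0x36, slot 7 ⇒ 0x3A007 (P1/RW1/US1/PS0)
  lvl1: tbl 0x3A, slot 20 ⇒ 0x3B007 (P1/RW1/US1/PS0)
  → PA=0x3B667  (2 entries read)

Access #0 PA: 0x38786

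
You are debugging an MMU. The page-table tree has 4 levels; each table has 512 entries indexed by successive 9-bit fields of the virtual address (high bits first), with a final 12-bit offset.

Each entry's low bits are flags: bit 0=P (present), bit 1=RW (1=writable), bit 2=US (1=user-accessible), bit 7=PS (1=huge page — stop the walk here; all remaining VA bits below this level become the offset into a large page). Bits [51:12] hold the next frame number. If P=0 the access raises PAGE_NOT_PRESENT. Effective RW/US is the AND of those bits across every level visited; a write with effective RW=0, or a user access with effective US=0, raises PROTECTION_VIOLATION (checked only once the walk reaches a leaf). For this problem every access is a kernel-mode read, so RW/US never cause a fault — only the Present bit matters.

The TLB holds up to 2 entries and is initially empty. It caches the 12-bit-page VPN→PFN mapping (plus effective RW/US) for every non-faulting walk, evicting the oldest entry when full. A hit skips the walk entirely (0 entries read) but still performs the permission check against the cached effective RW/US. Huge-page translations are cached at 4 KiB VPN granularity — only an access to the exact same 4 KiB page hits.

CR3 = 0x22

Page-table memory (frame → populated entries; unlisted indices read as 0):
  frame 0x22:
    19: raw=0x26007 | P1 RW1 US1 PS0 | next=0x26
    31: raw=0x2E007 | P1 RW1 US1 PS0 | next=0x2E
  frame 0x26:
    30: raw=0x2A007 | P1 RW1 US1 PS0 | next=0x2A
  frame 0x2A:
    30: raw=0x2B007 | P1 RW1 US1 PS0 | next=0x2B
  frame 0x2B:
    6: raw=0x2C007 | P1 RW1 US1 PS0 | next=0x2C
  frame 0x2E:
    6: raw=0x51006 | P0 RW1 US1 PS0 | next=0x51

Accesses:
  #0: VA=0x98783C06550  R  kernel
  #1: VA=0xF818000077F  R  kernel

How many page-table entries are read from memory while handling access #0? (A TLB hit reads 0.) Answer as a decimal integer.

Walk each access:
#0 VA=0x98783C06550 (r,kernel):
  L0 @0x22[19] → 0x26007  P=1,RW=1,US=1,PS=0
  L1 @0x26[30] → 0x2A007  P=1,RW=1,US=1,PS=0
  L2 @0x2A[30] → 0x2B007  P=1,RW=1,US=1,PS=0
  L3 @0x2B[6] → 0x2C007  P=1,RW=1,US=1,PS=0
  ✓ 0x2C550  — 4 lookups
#1 VA=0xF818000077F (r,kernel):
  L0 @0x22[31] → 0x2E007  P=1,RW=1,US=1,PS=0
  L1 @0x2E[6] → 0x51006  P=0,RW=1,US=1,PS=0
  ⇒ fault: PAGE_NOT_PRESENT  — 2 lookups

Entries read for #0: 4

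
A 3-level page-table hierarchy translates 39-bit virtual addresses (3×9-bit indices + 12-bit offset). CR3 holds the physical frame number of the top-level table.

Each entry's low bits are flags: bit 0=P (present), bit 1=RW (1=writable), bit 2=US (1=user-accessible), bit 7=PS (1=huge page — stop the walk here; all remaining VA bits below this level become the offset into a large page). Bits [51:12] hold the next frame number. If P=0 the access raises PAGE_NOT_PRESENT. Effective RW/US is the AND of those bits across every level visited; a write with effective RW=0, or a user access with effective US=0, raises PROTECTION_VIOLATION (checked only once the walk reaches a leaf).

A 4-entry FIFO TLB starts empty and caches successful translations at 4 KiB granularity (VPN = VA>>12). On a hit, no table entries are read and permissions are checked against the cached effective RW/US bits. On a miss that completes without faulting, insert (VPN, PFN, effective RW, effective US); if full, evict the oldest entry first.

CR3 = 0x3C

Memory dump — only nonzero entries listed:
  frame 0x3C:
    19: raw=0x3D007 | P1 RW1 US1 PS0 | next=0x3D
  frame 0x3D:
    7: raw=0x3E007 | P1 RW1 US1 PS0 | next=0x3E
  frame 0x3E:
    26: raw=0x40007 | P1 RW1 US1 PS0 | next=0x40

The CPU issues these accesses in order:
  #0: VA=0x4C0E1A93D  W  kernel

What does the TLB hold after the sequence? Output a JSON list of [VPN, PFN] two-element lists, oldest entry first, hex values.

Per-access translation:
#0 VA=0x4C0E1A93D (w,kernel):
  lvl0: tbl 0x3C, slot 19 ⇒ 0x3D007 (P1/RW1/US1/PS0)
  lvl1: tbl 0x3D, slot 7 ⇒ 0x3E007 (P1/RW1/US1/PS0)
  lvl2: tbl 0x3E, slot 26 ⇒ 0x40007 (P1/RW1/US1/PS0)
  ⇒ phys 0x4093D  [3 reads]

TLB: [["0x4C0E1A", "0x40"]]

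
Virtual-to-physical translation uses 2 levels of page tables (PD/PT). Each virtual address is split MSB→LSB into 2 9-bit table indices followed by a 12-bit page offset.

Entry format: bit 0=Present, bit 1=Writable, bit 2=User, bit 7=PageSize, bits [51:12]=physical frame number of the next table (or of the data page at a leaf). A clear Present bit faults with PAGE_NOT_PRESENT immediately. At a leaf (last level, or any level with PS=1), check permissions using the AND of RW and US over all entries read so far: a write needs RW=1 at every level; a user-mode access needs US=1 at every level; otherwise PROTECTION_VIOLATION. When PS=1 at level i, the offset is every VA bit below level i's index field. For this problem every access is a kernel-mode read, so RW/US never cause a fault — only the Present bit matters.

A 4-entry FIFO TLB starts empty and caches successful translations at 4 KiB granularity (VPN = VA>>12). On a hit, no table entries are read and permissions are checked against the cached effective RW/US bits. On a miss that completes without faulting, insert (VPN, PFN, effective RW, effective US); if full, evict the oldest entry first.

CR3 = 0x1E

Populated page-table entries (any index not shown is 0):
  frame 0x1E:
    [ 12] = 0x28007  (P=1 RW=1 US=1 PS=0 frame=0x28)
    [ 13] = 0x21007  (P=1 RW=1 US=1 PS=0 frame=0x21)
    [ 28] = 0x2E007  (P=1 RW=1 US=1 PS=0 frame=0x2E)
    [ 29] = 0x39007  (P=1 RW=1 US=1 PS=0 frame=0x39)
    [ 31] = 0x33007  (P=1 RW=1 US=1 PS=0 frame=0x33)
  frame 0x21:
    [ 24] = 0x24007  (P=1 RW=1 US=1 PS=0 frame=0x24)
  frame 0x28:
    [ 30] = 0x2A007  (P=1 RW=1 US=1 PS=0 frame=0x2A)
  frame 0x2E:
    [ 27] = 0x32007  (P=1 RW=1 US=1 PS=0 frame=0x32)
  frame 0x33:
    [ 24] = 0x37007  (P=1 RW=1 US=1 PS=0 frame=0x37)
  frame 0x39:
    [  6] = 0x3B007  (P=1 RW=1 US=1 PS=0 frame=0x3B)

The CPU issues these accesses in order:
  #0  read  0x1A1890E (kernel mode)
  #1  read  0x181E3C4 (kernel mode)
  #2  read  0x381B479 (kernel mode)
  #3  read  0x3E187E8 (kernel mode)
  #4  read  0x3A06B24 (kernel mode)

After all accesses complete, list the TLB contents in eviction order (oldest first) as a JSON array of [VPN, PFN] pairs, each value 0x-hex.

Trace:
#0 VA=0x1A1890E (r,kernel):
  L0: frame=0x1E idx=13 entry=0x21007 [P=1 RW=1 US=1 PS=0]
  L1: frame=0x21 idx=24 entry=0x24007 [P=1 RW=1 US=1 PS=0]
  ✓ 0x2490E  — 2 lookups
#1 VA=0x181E3C4 (r,kernel):
  L0: frame=0x1E idx=12 entry=0x28007 [P=1 RW=1 US=1 PS=0]
  L1: frame=0x28 idx=30 entry=0x2A007 [P=1 RW=1 US=1 PS=0]
  ✓ 0x2A3C4  — 2 lookups
#2 VA=0x381B479 (r,kernel):
  L0: frame=0x1E idx=28 entry=0x2E007 [P=1 RW=1 US=1 PS=0]
  L1: frame=0x2E idx=27 entry=0x32007 [P=1 RW=1 US=1 PS=0]
  ✓ 0x32479  — 2 lookups
#3 VA=0x3E187E8 (r,kernel):
  L0: frame=0x1E idx=31 entry=0x33007 [P=1 RW=1 US=1 PS=0]
  L1: frame=0x33 idx=24 entry=0x37007 [P=1 RW=1 US=1 PS=0]
  ✓ 0x377E8  — 2 lookups
#4 VA=0x3A06B24 (r,kernel):
  L0: frame=0x1E idx=29 entry=0x39007 [P=1 RW=1 US=1 PS=0]
  L1: frame=0x39 idx=6 entry=0x3B007 [P=1 RW=1 US=1 PS=0]
  ✓ 0x3BB24  — 2 lookups

TLB: [["0x181E", "0x2A"], ["0x381B", "0x32"], ["0x3E18", "0x37"], ["0x3A06", "0x3B"]]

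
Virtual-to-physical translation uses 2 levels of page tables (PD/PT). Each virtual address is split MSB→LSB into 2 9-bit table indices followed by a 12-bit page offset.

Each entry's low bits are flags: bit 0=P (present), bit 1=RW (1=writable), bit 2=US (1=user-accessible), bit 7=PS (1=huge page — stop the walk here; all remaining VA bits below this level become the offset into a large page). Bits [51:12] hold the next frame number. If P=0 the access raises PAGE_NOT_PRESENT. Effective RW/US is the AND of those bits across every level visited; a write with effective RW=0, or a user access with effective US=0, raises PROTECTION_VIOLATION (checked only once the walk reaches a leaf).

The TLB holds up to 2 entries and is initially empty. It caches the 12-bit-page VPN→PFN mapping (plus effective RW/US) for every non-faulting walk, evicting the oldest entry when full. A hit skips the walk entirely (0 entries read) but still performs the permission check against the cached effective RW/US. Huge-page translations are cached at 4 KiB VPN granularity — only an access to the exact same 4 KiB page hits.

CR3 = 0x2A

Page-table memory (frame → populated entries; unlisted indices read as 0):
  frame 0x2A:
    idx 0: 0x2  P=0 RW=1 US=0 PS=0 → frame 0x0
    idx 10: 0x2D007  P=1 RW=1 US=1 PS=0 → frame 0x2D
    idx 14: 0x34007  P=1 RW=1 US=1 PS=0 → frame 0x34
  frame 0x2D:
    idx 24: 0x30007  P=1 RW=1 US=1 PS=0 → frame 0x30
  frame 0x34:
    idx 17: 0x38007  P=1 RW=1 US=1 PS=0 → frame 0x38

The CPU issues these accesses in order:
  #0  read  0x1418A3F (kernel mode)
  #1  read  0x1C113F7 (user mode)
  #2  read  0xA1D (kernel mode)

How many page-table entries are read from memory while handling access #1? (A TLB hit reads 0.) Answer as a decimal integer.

Per-access translation:
#0 VA=0x1418A3F (r,kernel):
  L0: frame=0x2A idx=10 entry=0x2D007 [P=1 RW=1 US=1 PS=0]
  L1: frame=0x2D idx=24 entry=0x30007 [P=1 RW=1 US=1 PS=0]
  ✓ 0x30A3F  — 2 lookups
#1 VA=0x1C113F7 (r,user):
  L0: frame=0x2A idx=14 entry=0x34007 [P=1 RW=1 US=1 PS=0]
  L1: frame=0x34 idx=17 entry=0x38007 [P=1 RW=1 US=1 PS=0]
  ✓ 0x383F7  — 2 lookups
#2 VA=0xA1D (r,kernel):
  L0: frame=0x2A idx=0 entry=0x2 [P=0 RW=1 US=0 PS=0]
  ⇒ fault: PAGE_NOT_PRESENT  — 1 lookups

Entries read for #1: 2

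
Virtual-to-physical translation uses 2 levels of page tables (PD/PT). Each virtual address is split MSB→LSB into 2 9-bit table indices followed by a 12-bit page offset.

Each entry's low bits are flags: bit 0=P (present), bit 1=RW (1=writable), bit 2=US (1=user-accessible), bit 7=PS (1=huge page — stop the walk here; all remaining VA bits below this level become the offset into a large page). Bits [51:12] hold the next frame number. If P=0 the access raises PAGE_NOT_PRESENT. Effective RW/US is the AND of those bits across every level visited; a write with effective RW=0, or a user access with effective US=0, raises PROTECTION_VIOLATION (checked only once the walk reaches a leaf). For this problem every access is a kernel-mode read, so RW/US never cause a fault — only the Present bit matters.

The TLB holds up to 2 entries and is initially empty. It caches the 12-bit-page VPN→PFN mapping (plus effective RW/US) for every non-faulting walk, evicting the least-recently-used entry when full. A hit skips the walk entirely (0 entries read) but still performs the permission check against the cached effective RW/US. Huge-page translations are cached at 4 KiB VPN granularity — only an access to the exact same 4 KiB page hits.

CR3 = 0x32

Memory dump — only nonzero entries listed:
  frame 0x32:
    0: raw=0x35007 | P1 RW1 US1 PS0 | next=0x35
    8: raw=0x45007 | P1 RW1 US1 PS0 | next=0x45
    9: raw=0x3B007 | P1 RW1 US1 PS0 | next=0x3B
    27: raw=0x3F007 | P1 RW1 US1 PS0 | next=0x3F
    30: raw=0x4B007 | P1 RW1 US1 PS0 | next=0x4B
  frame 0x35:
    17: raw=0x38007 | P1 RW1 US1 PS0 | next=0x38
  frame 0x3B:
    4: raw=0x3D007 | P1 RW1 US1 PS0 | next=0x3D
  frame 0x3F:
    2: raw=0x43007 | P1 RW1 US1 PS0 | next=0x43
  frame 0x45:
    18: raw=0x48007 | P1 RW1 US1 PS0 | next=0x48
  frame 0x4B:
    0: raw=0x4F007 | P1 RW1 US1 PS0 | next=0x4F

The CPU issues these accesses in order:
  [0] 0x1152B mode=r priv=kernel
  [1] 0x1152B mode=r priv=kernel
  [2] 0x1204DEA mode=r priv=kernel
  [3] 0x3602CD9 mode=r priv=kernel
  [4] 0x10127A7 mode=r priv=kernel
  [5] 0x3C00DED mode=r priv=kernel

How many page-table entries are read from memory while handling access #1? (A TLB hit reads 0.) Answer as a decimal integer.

Trace:
#0 VA=0x1152B (r,kernel):
  lvl0: tbl 0x32, slot 0 ⇒ 0x35007 (P1/RW1/US1/PS0)
  lvl1: tbl 0x35, slot 17 ⇒ 0x38007 (P1/RW1/US1/PS0)
  ✓ 0x3852B  — 2 lookups
#1 VA=0x1152B (r,kernel):
  TLB hit vpn=0x11 → PA=0x3852B
#2 VA=0x1204DEA (r,kernel):
  lvl0: tbl 0x32, slot 9 ⇒ 0x3B007 (P1/RW1/US1/PS0)
  lvl1: tbl 0x3B, slot 4 ⇒ 0x3D007 (P1/RW1/US1/PS0)
  ✓ 0x3DDEA  — 2 lookups
#3 VA=0x3602CD9 (r,kernel):
  lvl0: tbl 0x32, slot 27 ⇒ 0x3F007 (P1/RW1/US1/PS0)
  lvl1: tbl 0x3F, slot 2 ⇒ 0x43007 (P1/RW1/US1/PS0)
  ✓ 0x43CD9  — 2 lookups
#4 VA=0x10127A7 (r,kernel):
  lvl0: tbl 0x32, slot 8 ⇒ 0x45007 (P1/RW1/US1/PS0)
  lvl1: tbl 0x45, slot 18 ⇒ 0x48007 (P1/RW1/US1/PS0)
  ✓ 0x487A7  — 2 lookups
#5 VA=0x3C00DED (r,kernel):
  lvl0: tbl 0x32, slot 30 ⇒ 0x4B007 (P1/RW1/US1/PS0)
  lvl1: tbl 0x4B, slot 0 ⇒ 0x4F007 (P1/RW1/US1/PS0)
  ✓ 0x4FDED  — 2 lookups

Entries read for #1: 0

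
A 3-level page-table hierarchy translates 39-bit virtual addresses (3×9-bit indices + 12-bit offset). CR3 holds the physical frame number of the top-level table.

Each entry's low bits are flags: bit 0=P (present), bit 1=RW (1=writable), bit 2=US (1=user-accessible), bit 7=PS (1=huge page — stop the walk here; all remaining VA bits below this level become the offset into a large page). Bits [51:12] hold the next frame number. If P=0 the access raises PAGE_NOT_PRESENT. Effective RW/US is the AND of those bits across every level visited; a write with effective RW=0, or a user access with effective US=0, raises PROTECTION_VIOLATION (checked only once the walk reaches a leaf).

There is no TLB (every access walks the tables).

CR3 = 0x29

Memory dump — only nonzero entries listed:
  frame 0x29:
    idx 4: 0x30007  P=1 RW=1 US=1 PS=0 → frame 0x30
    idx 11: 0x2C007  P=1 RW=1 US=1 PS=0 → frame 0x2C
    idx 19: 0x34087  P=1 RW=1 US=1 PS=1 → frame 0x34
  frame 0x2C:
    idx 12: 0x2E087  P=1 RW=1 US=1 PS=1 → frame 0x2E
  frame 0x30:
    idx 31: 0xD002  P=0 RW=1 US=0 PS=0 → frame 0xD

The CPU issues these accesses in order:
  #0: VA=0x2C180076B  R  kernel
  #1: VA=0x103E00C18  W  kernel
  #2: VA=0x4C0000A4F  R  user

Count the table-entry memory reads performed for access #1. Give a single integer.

Walk each access:
#0 VA=0x2C180076B (r,kernel):
  L0: frame=0x29 idx=11 entry=0x2C007 [P=1 RW=1 US=1 PS=0]
  L1: frame=0x2C idx=12 entry=0x2E087 [P=1 RW=1 US=1 PS=1]
  ✓ 0x2E76B (huge @L1)  — 2 lookups
#1 VA=0x103E00C18 (w,kernel):
  L0: frame=0x29 idx=4 entry=0x30007 [P=1 RW=1 US=1 PS=0]
  L1: frame=0x30 idx=31 entry=0xD002 [P=0 RW=1 US=0 PS=0]
  ⇒ fault: PAGE_NOT_PRESENT  — 2 lookups
#2 VA=0x4C0000A4F (r,user):
  L0: frame=0x29 idx=19 entry=0x34087 [P=1 RW=1 US=1 PS=1]
  ✓ 0x34A4F (huge @L0)  — 1 lookups

Entries read for #1: 2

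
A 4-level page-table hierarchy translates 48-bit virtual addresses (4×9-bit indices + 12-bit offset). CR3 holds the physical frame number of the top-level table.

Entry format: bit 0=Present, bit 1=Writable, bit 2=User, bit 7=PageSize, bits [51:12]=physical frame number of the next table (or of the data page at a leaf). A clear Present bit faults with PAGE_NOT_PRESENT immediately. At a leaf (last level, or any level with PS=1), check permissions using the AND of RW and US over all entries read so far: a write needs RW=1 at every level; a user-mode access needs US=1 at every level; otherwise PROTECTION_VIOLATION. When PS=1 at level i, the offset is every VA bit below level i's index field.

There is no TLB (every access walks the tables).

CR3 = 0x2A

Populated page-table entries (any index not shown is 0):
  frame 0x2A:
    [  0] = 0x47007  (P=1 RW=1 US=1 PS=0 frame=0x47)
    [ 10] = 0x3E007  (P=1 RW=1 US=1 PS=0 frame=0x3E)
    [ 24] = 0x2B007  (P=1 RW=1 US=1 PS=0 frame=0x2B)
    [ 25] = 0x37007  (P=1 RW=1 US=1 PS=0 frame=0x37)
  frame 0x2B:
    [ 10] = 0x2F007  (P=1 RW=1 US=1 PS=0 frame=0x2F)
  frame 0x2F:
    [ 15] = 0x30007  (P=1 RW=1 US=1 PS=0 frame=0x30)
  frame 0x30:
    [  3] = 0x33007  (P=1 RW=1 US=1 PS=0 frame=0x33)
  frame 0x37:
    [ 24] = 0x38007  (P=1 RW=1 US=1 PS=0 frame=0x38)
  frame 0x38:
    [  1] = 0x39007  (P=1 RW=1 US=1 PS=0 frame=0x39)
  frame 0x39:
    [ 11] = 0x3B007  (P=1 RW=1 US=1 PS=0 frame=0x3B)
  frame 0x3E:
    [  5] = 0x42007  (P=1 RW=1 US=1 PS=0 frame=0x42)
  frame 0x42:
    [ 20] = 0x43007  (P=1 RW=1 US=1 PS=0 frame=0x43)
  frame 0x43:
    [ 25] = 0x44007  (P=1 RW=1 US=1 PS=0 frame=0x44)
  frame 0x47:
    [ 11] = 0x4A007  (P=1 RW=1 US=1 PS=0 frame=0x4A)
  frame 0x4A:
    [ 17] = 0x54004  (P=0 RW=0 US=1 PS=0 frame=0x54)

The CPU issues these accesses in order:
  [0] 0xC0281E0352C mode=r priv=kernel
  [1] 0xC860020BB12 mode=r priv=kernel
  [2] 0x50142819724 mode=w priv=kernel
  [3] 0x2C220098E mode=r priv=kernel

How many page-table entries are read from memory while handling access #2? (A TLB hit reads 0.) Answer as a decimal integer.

Per-access translation:
#0 VA=0xC0281E0352C (r,kernel):
  L0 @0x2A[24] → 0x2B007  P=1,RW=1,US=1,PS=0
  L1 @0x2B[10] → 0x2F007  P=1,RW=1,US=1,PS=0
  L2 @0x2F[15] → 0x30007  P=1,RW=1,US=1,PS=0
  L3 @0x30[3] → 0x33007  P=1,RW=1,US=1,PS=0
  ✓ 0x3352C  — 4 lookups
#1 VA=0xC860020BB12 (r,kernel):
  L0 @0x2A[25] → 0x37007  P=1,RW=1,US=1,PS=0
  L1 @0x37[24] → 0x38007  P=1,RW=1,US=1,PS=0
  L2 @0x38[1] → 0x39007  P=1,RW=1,US=1,PS=0
  L3 @0x39[11] → 0x3B007  P=1,RW=1,US=1,PS=0
  ✓ 0x3BB12  — 4 lookups
#2 VA=0x50142819724 (w,kernel):
  L0 @0x2A[10] → 0x3E007  P=1,RW=1,US=1,PS=0
  L1 @0x3E[5] → 0x42007  P=1,RW=1,US=1,PS=0
  L2 @0x42[20] → 0x43007  P=1,RW=1,US=1,PS=0
  L3 @0x43[25] → 0x44007  P=1,RW=1,US=1,PS=0
  ✓ 0x44724  — 4 lookups
#3 VA=0x2C220098E (r,kernel):
  L0 @0x2A[0] → 0x47007  P=1,RW=1,US=1,PS=0
  L1 @0x47[11] → 0x4A007  P=1,RW=1,US=1,PS=0
  L2 @0x4A[17] → 0x54004  P=0,RW=0,US=1,PS=0
  → PAGE_NOT_PRESENT  (3 entries read)

Entries read for #2: 4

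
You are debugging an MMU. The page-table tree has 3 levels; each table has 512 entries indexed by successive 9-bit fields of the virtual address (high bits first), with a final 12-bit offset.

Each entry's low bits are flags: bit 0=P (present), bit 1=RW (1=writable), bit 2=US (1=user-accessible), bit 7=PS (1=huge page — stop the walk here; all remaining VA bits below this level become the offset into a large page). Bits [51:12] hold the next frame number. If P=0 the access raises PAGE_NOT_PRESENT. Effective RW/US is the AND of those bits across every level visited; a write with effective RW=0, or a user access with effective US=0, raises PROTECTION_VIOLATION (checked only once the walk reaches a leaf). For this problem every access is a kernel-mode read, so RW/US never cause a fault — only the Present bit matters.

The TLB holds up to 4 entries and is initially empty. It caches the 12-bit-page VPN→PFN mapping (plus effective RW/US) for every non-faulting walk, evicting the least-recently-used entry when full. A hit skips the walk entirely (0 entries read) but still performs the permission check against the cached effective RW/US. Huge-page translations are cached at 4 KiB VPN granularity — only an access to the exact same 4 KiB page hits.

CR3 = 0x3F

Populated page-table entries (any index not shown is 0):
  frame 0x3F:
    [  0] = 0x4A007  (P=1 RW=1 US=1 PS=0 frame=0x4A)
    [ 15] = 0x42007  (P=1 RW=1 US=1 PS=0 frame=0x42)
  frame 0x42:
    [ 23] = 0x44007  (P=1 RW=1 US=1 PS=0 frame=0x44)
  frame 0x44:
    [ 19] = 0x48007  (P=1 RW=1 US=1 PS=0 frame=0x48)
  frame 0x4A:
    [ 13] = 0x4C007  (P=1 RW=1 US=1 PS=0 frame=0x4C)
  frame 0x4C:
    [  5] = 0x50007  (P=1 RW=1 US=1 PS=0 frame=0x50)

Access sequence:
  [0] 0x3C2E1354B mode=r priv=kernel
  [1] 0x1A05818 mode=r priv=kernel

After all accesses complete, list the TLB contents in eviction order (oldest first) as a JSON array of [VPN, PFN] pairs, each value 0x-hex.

Trace:
#0 VA=0x3C2E1354B (r,kernel):
  [0] read 0x3F idx=15: raw=0x42007 flags P=1 W=1 U=1 S=0
  [1] read 0x42 idx=23: raw=0x44007 flags P=1 W=1 U=1 S=0
  [2] read 0x44 idx=19: raw=0x48007 flags P=1 W=1 U=1 S=0
  ⇒ phys 0x4854B  [3 reads]
#1 VA=0x1A05818 (r,kernel):
  [0] read 0x3F idx=0: raw=0x4A007 flags P=1 W=1 U=1 S=0
  [1] read 0x4A idx=13: raw=0x4C007 flags P=1 W=1 U=1 S=0
  [2] read 0x4C idx=5: raw=0x50007 flags P=1 W=1 U=1 S=0
  ⇒ phys 0x50818  [3 reads]

TLB: [["0x3C2E13", "0x48"], ["0x1A05", "0x50"]]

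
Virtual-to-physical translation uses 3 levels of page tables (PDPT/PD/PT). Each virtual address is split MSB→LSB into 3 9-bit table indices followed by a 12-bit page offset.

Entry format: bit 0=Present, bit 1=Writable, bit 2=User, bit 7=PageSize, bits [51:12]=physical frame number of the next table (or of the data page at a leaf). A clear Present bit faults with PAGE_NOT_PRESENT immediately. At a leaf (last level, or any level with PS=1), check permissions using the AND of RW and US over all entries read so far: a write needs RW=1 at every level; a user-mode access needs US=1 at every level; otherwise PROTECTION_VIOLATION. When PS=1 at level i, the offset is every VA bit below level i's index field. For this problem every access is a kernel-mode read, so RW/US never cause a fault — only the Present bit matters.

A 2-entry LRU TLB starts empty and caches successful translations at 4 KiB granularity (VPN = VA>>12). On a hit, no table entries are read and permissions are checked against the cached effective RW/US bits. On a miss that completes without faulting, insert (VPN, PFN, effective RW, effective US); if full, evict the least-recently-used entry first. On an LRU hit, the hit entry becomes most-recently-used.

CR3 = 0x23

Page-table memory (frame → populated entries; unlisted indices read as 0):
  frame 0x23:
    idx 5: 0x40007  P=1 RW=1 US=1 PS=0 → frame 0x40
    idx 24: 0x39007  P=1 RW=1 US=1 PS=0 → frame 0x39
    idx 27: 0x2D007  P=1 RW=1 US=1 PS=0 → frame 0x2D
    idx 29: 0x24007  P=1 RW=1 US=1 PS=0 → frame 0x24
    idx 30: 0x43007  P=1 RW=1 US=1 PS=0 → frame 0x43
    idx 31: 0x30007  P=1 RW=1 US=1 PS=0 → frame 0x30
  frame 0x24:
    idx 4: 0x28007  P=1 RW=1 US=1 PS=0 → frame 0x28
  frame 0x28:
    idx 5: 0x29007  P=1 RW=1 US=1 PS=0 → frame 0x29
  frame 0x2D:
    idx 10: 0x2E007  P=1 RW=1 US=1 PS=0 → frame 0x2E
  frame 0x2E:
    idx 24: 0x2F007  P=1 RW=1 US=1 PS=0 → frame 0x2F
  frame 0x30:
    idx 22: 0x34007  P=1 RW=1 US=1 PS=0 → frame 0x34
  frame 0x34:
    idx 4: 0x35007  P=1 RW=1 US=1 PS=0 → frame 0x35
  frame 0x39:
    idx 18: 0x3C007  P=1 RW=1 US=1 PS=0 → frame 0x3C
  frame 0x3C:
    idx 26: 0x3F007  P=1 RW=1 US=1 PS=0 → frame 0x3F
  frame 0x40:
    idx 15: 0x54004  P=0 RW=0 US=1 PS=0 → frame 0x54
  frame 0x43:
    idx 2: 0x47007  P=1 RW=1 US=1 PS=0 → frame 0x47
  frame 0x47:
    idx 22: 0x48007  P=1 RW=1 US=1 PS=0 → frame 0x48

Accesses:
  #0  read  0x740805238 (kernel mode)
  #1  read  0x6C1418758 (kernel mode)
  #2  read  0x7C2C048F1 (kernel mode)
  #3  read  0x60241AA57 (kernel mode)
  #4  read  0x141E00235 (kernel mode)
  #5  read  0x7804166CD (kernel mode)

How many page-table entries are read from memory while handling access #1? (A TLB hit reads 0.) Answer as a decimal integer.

Per-access translation:
#0 VA=0x740805238 (r,kernel):
  lvl0: tbl 0x23, slot 29 ⇒ 0x24007 (P1/RW1/US1/PS0)
  lvl1: tbl 0x24, slot 4 ⇒ 0x28007 (P1/RW1/US1/PS0)
  lvl2: tbl 0x28, slot 5 ⇒ 0x29007 (P1/RW1/US1/PS0)
  ✓ 0x29238  — 3 lookups
#1 VA=0x6C1418758 (r,kernel):
  lvl0: tbl 0x23, slot 27 ⇒ 0x2D007 (P1/RW1/US1/PS0)
  lvl1: tbl 0x2D, slot 10 ⇒ 0x2E007 (P1/RW1/US1/PS0)
  lvl2: tbl 0x2E, slot 24 ⇒ 0x2F007 (P1/RW1/US1/PS0)
  ✓ 0x2F758  — 3 lookups
#2 VA=0x7C2C048F1 (r,kernel):
  lvl0: tbl 0x23, slot 31 ⇒ 0x30007 (P1/RW1/US1/PS0)
  lvl1: tbl 0x30, slot 22 ⇒ 0x34007 (P1/RW1/US1/PS0)
  lvl2: tbl 0x34, slot 4 ⇒ 0x35007 (P1/RW1/US1/PS0)
  ✓ 0x358F1  — 3 lookups
#3 VA=0x60241AA57 (r,kernel):
  lvl0: tbl 0x23, slot 24 ⇒ 0x39007 (P1/RW1/US1/PS0)
  lvl1: tbl 0x39, slot 18 ⇒ 0x3C007 (P1/RW1/US1/PS0)
  lvl2: tbl 0x3C, slot 26 ⇒ 0x3F007 (P1/RW1/US1/PS0)
  ✓ 0x3FA57  — 3 lookups
#4 VA=0x141E00235 (r,kernel):
  lvl0: tbl 0x23, slot 5 ⇒ 0x40007 (P1/RW1/US1/PS0)
  lvl1: tbl 0x40, slot 15 ⇒ 0x54004 (P0/RW0/US1/PS0)
  ⇒ fault: PAGE_NOT_PRESENT  — 2 lookups
#5 VA=0x7804166CD (r,kernel):
  lvl0: tbl 0x23, slot 30 ⇒ 0x43007 (P1/RW1/US1/PS0)
  lvl1: tbl 0x43, slot 2 ⇒ 0x47007 (P1/RW1/US1/PS0)
  lvl2: tbl 0x47, slot 22 ⇒ 0x48007 (P1/RW1/US1/PS0)
  ✓ 0x486CD  — 3 lookups

Entries read for #1: 3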